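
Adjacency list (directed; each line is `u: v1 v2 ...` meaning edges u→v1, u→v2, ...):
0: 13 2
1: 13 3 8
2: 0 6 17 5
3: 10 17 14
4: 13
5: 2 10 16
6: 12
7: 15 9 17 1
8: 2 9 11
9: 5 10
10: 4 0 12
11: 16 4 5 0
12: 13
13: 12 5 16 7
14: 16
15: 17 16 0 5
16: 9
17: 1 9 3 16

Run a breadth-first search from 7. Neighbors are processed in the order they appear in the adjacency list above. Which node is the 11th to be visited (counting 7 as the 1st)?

Visit 7; enqueue 15, 9, 17, 1 → queue [15, 9, 17, 1]
Visit 15; enqueue 16, 0, 5 → queue [9, 17, 1, 16, 0, 5]
Visit 9; enqueue 10 → queue [17, 1, 16, 0, 5, 10]
Visit 17; enqueue 3 → queue [1, 16, 0, 5, 10, 3]
Visit 1; enqueue 13, 8 → queue [16, 0, 5, 10, 3, 13, 8]
Visit 16 → queue [0, 5, 10, 3, 13, 8]
Visit 0; enqueue 2 → queue [5, 10, 3, 13, 8, 2]
Visit 5 → queue [10, 3, 13, 8, 2]
Visit 10; enqueue 4, 12 → queue [3, 13, 8, 2, 4, 12]
Visit 3; enqueue 14 → queue [13, 8, 2, 4, 12, 14]
Visit 13 → queue [8, 2, 4, 12, 14]
Visit 8; enqueue 11 → queue [2, 4, 12, 14, 11]
Visit 2; enqueue 6 → queue [4, 12, 14, 11, 6]
Visit 4 → queue [12, 14, 11, 6]
Visit 12 → queue [14, 11, 6]
Visit 14 → queue [11, 6]
Visit 11 → queue [6]
Visit 6 → queue []

Visit order: 7, 15, 9, 17, 1, 16, 0, 5, 10, 3, 13, 8, 2, 4, 12, 14, 11, 6

13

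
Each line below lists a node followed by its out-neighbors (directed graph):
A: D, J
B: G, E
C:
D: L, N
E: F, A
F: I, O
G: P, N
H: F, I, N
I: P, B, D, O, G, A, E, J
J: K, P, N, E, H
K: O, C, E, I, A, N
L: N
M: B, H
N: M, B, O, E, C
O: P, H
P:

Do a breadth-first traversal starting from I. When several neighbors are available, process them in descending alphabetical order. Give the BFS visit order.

Visit I; enqueue P, O, J, G, E, D, B, A → queue [P, O, J, G, E, D, B, A]
Visit P → queue [O, J, G, E, D, B, A]
Visit O; enqueue H → queue [J, G, E, D, B, A, H]
Visit J; enqueue N, K → queue [G, E, D, B, A, H, N, K]
Visit G → queue [E, D, B, A, H, N, K]
Visit E; enqueue F → queue [D, B, A, H, N, K, F]
Visit D; enqueue L → queue [B, A, H, N, K, F, L]
Visit B → queue [A, H, N, K, F, L]
Visit A → queue [H, N, K, F, L]
Visit H → queue [N, K, F, L]
Visit N; enqueue M, C → queue [K, F, L, M, C]
Visit K → queue [F, L, M, C]
Visit F → queue [L, M, C]
Visit L → queue [M, C]
Visit M → queue [C]
Visit C → queue []

I, P, O, J, G, E, D, B, A, H, N, K, F, L, M, C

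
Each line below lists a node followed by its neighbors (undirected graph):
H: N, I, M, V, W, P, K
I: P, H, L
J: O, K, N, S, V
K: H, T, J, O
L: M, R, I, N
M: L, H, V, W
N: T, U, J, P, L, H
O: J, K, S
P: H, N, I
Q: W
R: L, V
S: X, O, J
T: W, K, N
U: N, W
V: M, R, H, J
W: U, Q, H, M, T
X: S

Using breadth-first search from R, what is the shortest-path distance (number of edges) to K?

Level 0: R
Level 1: L, V
Level 2: H, I, J, M, N
Level 3: K, O, P, S, T, U, W
Level 4: Q, X
K first appears at level 3.

3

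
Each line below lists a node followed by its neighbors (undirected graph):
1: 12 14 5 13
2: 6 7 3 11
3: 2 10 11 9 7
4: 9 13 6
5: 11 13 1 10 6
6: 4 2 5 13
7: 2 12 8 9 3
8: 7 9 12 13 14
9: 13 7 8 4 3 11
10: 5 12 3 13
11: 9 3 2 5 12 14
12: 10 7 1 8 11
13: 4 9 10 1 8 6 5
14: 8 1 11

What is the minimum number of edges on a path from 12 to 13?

Level 0: 12
Level 1: 1, 7, 8, 10, 11
Level 2: 2, 3, 5, 9, 13, 14
Level 3: 4, 6
13 first appears at level 2.

2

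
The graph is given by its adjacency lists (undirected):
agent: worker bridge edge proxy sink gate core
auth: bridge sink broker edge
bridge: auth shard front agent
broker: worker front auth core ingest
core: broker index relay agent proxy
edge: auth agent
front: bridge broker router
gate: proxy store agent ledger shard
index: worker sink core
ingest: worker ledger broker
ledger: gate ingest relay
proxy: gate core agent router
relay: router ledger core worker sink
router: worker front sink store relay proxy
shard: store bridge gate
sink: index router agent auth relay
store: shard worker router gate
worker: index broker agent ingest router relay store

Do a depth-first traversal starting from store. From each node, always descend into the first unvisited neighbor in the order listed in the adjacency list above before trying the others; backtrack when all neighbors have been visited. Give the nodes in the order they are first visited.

store shard bridge auth sink index worker broker front router relay ledger gate proxy core agent edge ingest

Visit store
store → shard
shard → bridge
bridge → auth
auth → sink
sink → index
index → worker
worker → broker
broker → front
front → router
router → relay
relay → ledger
ledger → gate
gate → proxy
proxy → core
core → agent
agent → edge
ledger → ingest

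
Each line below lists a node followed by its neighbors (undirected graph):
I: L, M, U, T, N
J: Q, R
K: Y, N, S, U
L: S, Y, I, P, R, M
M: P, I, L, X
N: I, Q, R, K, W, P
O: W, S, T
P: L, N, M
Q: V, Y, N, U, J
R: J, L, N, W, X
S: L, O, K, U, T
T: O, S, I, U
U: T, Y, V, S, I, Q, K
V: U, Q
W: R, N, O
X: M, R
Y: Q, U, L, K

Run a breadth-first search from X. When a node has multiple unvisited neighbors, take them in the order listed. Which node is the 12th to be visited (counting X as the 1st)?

Visit X; enqueue M, R → queue [M, R]
Visit M; enqueue P, I, L → queue [R, P, I, L]
Visit R; enqueue J, N, W → queue [P, I, L, J, N, W]
Visit P → queue [I, L, J, N, W]
Visit I; enqueue U, T → queue [L, J, N, W, U, T]
Visit L; enqueue S, Y → queue [J, N, W, U, T, S, Y]
Visit J; enqueue Q → queue [N, W, U, T, S, Y, Q]
Visit N; enqueue K → queue [W, U, T, S, Y, Q, K]
Visit W; enqueue O → queue [U, T, S, Y, Q, K, O]
Visit U; enqueue V → queue [T, S, Y, Q, K, O, V]
Visit T → queue [S, Y, Q, K, O, V]
Visit S → queue [Y, Q, K, O, V]
Visit Y → queue [Q, K, O, V]
Visit Q → queue [K, O, V]
Visit K → queue [O, V]
Visit O → queue [V]
Visit V → queue []

Visit order: X, M, R, P, I, L, J, N, W, U, T, S, Y, Q, K, O, V

S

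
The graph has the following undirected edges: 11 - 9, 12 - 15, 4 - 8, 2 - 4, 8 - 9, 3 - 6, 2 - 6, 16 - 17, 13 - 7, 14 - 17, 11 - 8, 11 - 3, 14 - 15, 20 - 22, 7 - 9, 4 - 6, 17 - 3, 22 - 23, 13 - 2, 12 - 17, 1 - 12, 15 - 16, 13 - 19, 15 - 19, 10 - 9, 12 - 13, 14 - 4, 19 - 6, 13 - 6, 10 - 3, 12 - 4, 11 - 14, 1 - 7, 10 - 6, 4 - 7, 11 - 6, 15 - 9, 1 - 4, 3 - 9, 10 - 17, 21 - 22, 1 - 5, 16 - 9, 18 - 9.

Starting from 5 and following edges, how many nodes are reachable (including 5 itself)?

BFS from 5 visits: 5, 1, 12, 7, 4, 17, 15, 13, 9, 14, 8, 6, 2, 16, 10, 3, 19, 18, 11
Reachable nodes: 19 of 23 total.

19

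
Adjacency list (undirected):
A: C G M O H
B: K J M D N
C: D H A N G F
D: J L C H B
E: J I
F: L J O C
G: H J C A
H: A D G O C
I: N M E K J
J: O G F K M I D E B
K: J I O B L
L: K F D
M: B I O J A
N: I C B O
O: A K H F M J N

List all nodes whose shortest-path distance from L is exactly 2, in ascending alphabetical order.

B, C, H, I, J, O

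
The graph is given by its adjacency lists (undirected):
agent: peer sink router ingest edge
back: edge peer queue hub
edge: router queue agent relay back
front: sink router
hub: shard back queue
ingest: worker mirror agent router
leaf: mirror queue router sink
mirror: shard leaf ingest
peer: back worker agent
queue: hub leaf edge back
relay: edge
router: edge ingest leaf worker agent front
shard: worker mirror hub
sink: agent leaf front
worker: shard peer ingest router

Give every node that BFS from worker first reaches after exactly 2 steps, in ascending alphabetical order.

Level 0: worker
Level 1: ingest, peer, router, shard
Level 2: agent, back, edge, front, hub, leaf, mirror
Level 3: queue, relay, sink

agent, back, edge, front, hub, leaf, mirror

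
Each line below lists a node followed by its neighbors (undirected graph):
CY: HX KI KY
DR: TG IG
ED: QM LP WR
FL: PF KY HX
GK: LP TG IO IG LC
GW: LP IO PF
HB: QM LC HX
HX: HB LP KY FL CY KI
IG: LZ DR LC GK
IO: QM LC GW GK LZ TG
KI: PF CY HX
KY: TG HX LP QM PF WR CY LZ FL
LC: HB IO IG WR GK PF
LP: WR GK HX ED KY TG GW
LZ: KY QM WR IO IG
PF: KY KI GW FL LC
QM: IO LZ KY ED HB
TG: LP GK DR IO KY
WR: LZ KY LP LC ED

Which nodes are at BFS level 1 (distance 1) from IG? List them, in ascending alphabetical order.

DR, GK, LC, LZ

Level 0: IG
Level 1: DR, GK, LC, LZ
Level 2: HB, IO, KY, LP, PF, QM, TG, WR
Level 3: CY, ED, FL, GW, HX, KI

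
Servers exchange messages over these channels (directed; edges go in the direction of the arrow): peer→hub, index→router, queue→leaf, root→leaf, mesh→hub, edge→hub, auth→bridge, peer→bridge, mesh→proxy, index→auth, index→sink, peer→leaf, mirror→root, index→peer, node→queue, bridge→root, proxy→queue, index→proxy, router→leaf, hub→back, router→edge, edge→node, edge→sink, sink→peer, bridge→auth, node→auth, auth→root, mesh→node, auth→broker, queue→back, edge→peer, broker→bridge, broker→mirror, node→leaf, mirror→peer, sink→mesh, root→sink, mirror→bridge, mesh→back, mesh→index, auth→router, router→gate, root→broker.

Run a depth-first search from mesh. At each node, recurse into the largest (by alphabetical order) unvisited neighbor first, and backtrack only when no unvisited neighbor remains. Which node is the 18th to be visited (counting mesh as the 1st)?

index

Visit mesh
mesh → proxy
proxy → queue
queue → leaf
queue → back
mesh → node
node → auth
auth → router
router → gate
router → edge
edge → sink
sink → peer
peer → hub
peer → bridge
bridge → root
root → broker
broker → mirror
mesh → index

Visit order: mesh, proxy, queue, leaf, back, node, auth, router, gate, edge, sink, peer, hub, bridge, root, broker, mirror, index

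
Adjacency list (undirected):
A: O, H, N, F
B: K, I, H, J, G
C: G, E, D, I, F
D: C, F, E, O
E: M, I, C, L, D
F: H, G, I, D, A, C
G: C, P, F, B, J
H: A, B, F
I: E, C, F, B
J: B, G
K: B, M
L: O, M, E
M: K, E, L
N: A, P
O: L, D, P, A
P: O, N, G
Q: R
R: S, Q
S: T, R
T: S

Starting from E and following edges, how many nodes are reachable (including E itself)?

16

BFS from E visits: E, M, L, I, D, C, K, O, F, B, G, P, A, H, J, N
Reachable nodes: 16 of 20 total.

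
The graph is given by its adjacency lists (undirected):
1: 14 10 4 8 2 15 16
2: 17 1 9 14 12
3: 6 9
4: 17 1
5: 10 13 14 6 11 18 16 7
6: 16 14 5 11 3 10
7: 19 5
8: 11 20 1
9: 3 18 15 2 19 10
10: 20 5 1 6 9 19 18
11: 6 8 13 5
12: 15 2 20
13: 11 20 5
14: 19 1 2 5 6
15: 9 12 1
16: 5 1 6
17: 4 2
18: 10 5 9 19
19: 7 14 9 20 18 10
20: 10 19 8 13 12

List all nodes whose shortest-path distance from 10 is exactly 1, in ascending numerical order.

Level 0: 10
Level 1: 1, 5, 6, 9, 18, 19, 20
Level 2: 2, 3, 4, 7, 8, 11, 12, 13, 14, 15, 16
Level 3: 17

1, 5, 6, 9, 18, 19, 20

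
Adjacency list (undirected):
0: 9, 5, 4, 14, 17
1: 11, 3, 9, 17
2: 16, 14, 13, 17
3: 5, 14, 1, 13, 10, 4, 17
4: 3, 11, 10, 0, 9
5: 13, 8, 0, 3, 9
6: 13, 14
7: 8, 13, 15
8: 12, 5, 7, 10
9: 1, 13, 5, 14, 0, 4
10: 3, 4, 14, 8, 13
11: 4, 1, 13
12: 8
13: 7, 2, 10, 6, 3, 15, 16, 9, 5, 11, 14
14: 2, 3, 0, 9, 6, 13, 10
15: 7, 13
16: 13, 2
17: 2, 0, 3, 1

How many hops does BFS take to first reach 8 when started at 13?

2

Level 0: 13
Level 1: 2, 3, 5, 6, 7, 9, 10, 11, 14, 15, 16
Level 2: 0, 1, 4, 8, 17
Level 3: 12
8 first appears at level 2.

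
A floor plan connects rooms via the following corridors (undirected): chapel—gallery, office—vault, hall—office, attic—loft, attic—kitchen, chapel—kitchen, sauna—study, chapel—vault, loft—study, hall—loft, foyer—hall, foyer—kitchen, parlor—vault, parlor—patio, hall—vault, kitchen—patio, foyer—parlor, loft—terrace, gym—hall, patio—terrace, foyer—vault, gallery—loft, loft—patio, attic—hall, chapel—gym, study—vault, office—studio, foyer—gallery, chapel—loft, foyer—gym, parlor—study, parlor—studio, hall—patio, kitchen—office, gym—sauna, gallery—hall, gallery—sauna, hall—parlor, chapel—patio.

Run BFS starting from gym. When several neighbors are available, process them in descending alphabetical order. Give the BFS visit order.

gym, sauna, hall, foyer, chapel, study, gallery, vault, patio, parlor, office, loft, attic, kitchen, terrace, studio

Visit gym; enqueue sauna, hall, foyer, chapel → queue [sauna, hall, foyer, chapel]
Visit sauna; enqueue study, gallery → queue [hall, foyer, chapel, study, gallery]
Visit hall; enqueue vault, patio, parlor, office, loft, attic → queue [foyer, chapel, study, gallery, vault, patio, parlor, office, loft, attic]
Visit foyer; enqueue kitchen → queue [chapel, study, gallery, vault, patio, parlor, office, loft, attic, kitchen]
Visit chapel → queue [study, gallery, vault, patio, parlor, office, loft, attic, kitchen]
Visit study → queue [gallery, vault, patio, parlor, office, loft, attic, kitchen]
Visit gallery → queue [vault, patio, parlor, office, loft, attic, kitchen]
Visit vault → queue [patio, parlor, office, loft, attic, kitchen]
Visit patio; enqueue terrace → queue [parlor, office, loft, attic, kitchen, terrace]
Visit parlor; enqueue studio → queue [office, loft, attic, kitchen, terrace, studio]
Visit office → queue [loft, attic, kitchen, terrace, studio]
Visit loft → queue [attic, kitchen, terrace, studio]
Visit attic → queue [kitchen, terrace, studio]
Visit kitchen → queue [terrace, studio]
Visit terrace → queue [studio]
Visit studio → queue []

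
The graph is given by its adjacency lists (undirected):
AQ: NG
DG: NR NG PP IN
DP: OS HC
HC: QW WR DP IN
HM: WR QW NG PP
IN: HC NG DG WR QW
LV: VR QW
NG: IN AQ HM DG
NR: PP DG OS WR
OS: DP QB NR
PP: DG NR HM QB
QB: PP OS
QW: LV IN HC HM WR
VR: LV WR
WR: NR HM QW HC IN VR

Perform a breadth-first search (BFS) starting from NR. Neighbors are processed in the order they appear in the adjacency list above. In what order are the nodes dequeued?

NR, PP, DG, OS, WR, HM, QB, NG, IN, DP, QW, HC, VR, AQ, LV

Visit NR; enqueue PP, DG, OS, WR → queue [PP, DG, OS, WR]
Visit PP; enqueue HM, QB → queue [DG, OS, WR, HM, QB]
Visit DG; enqueue NG, IN → queue [OS, WR, HM, QB, NG, IN]
Visit OS; enqueue DP → queue [WR, HM, QB, NG, IN, DP]
Visit WR; enqueue QW, HC, VR → queue [HM, QB, NG, IN, DP, QW, HC, VR]
Visit HM → queue [QB, NG, IN, DP, QW, HC, VR]
Visit QB → queue [NG, IN, DP, QW, HC, VR]
Visit NG; enqueue AQ → queue [IN, DP, QW, HC, VR, AQ]
Visit IN → queue [DP, QW, HC, VR, AQ]
Visit DP → queue [QW, HC, VR, AQ]
Visit QW; enqueue LV → queue [HC, VR, AQ, LV]
Visit HC → queue [VR, AQ, LV]
Visit VR → queue [AQ, LV]
Visit AQ → queue [LV]
Visit LV → queue []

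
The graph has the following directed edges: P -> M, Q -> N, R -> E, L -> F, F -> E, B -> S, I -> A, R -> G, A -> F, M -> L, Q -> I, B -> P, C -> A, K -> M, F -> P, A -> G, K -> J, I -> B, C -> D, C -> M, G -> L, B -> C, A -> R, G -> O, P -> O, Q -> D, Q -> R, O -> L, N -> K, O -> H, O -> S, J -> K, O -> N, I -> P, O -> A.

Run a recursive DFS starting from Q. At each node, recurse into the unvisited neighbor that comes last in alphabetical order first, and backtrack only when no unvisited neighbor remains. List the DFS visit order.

Q, R, G, O, S, N, K, M, L, F, P, E, J, H, A, I, B, C, D

Visit Q
Q → R
R → G
G → O
O → S
O → N
N → K
K → M
M → L
L → F
F → P
F → E
K → J
O → H
O → A
Q → I
I → B
B → C
C → D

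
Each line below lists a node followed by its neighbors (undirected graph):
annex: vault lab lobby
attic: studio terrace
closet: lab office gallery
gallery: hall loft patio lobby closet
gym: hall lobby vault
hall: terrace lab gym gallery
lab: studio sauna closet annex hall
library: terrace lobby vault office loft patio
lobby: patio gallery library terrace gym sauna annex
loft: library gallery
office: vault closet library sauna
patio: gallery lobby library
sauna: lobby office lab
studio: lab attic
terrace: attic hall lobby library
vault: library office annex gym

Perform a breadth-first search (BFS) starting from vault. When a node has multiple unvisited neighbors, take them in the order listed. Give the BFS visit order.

vault, library, office, annex, gym, terrace, lobby, loft, patio, closet, sauna, lab, hall, attic, gallery, studio

Visit vault; enqueue library, office, annex, gym → queue [library, office, annex, gym]
Visit library; enqueue terrace, lobby, loft, patio → queue [office, annex, gym, terrace, lobby, loft, patio]
Visit office; enqueue closet, sauna → queue [annex, gym, terrace, lobby, loft, patio, closet, sauna]
Visit annex; enqueue lab → queue [gym, terrace, lobby, loft, patio, closet, sauna, lab]
Visit gym; enqueue hall → queue [terrace, lobby, loft, patio, closet, sauna, lab, hall]
Visit terrace; enqueue attic → queue [lobby, loft, patio, closet, sauna, lab, hall, attic]
Visit lobby; enqueue gallery → queue [loft, patio, closet, sauna, lab, hall, attic, gallery]
Visit loft → queue [patio, closet, sauna, lab, hall, attic, gallery]
Visit patio → queue [closet, sauna, lab, hall, attic, gallery]
Visit closet → queue [sauna, lab, hall, attic, gallery]
Visit sauna → queue [lab, hall, attic, gallery]
Visit lab; enqueue studio → queue [hall, attic, gallery, studio]
Visit hall → queue [attic, gallery, studio]
Visit attic → queue [gallery, studio]
Visit gallery → queue [studio]
Visit studio → queue []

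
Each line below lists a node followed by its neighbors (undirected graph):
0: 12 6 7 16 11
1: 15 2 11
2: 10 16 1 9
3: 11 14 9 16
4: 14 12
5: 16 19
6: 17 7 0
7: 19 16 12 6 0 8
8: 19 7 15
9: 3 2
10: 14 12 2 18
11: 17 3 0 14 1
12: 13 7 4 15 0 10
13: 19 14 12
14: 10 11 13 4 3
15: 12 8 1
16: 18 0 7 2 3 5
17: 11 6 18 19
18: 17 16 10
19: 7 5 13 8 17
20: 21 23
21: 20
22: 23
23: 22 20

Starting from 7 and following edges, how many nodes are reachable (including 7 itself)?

BFS from 7 visits: 7, 19, 16, 12, 6, 0, 8, 5, 13, 17, 18, 2, 3, 4, 15, 10, 11, 14, 1, 9
Reachable nodes: 20 of 24 total.

20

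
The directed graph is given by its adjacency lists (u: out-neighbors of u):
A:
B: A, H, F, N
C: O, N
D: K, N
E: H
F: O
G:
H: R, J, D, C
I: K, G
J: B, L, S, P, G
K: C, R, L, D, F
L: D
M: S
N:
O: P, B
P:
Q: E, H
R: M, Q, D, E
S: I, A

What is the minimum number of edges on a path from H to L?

Level 0: H
Level 1: C, D, J, R
Level 2: B, E, G, K, L, M, N, O, P, Q, S
Level 3: A, F, I
L first appears at level 2.

2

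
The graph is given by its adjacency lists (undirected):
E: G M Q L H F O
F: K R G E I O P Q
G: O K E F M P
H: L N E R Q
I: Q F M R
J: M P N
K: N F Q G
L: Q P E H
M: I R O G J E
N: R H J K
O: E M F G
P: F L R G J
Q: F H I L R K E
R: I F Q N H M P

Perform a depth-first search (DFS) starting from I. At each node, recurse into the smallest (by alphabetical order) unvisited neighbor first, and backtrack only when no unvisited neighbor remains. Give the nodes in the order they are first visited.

Visit I
I → F
F → E
E → G
G → K
K → N
N → H
H → L
L → P
P → J
J → M
M → O
M → R
R → Q

I, F, E, G, K, N, H, L, P, J, M, O, R, Q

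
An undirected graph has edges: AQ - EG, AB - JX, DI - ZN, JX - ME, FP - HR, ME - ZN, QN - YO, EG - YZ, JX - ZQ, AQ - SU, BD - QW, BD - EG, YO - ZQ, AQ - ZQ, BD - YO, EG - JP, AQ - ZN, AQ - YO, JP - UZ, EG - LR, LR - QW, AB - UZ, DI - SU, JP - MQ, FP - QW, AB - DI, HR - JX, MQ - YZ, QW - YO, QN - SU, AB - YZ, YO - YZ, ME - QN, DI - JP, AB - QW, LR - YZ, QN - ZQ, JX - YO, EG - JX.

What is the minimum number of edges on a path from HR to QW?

Level 0: HR
Level 1: FP, JX
Level 2: AB, EG, ME, QW, YO, ZQ
Level 3: AQ, BD, DI, JP, LR, QN, UZ, YZ, ZN
Level 4: MQ, SU
QW first appears at level 2.

2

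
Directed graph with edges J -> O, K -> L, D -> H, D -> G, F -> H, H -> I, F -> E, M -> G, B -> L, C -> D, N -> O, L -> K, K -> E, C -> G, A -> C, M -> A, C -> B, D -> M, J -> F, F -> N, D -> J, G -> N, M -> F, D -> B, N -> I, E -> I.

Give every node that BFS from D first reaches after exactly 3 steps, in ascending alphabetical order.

C, E, K

Level 0: D
Level 1: B, G, H, J, M
Level 2: A, F, I, L, N, O
Level 3: C, E, K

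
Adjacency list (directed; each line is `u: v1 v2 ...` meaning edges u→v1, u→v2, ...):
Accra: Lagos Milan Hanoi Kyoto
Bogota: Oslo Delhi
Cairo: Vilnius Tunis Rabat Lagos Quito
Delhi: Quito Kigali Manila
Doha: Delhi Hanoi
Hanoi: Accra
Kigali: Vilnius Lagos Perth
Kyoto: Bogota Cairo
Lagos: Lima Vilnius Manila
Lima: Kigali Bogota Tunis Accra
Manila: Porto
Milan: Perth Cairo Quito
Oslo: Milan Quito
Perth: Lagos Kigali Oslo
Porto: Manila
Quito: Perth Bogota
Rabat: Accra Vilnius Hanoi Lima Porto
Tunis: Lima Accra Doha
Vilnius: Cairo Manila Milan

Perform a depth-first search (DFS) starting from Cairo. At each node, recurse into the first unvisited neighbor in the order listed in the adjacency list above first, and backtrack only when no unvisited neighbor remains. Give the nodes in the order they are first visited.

Cairo Vilnius Manila Porto Milan Perth Lagos Lima Kigali Bogota Oslo Quito Delhi Tunis Accra Hanoi Kyoto Doha Rabat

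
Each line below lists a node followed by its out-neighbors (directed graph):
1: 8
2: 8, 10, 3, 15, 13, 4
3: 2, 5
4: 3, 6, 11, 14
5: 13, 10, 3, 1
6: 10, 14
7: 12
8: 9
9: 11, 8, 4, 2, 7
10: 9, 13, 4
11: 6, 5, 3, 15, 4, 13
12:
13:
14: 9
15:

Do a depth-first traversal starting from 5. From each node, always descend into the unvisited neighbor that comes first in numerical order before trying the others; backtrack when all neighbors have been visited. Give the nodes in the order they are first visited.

5, 1, 8, 9, 2, 3, 4, 6, 10, 13, 14, 11, 15, 7, 12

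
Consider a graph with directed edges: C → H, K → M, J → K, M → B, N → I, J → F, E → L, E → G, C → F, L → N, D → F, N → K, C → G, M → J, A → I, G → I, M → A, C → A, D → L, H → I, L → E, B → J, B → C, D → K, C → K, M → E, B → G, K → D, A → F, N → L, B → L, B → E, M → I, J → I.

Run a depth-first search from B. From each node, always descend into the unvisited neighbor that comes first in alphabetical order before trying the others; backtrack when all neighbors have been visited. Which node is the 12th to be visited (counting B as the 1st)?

N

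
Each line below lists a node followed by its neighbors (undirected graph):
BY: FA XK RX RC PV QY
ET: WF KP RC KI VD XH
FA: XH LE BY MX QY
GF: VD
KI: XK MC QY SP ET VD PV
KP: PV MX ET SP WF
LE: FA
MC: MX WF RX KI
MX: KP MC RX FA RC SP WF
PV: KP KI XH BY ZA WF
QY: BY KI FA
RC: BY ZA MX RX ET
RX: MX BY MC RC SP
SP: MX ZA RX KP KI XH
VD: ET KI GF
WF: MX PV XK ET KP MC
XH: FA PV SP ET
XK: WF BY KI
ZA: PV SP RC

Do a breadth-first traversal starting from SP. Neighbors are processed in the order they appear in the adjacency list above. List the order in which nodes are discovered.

Visit SP; enqueue MX, ZA, RX, KP, KI, XH → queue [MX, ZA, RX, KP, KI, XH]
Visit MX; enqueue MC, FA, RC, WF → queue [ZA, RX, KP, KI, XH, MC, FA, RC, WF]
Visit ZA; enqueue PV → queue [RX, KP, KI, XH, MC, FA, RC, WF, PV]
Visit RX; enqueue BY → queue [KP, KI, XH, MC, FA, RC, WF, PV, BY]
Visit KP; enqueue ET → queue [KI, XH, MC, FA, RC, WF, PV, BY, ET]
Visit KI; enqueue XK, QY, VD → queue [XH, MC, FA, RC, WF, PV, BY, ET, XK, QY, VD]
Visit XH → queue [MC, FA, RC, WF, PV, BY, ET, XK, QY, VD]
Visit MC → queue [FA, RC, WF, PV, BY, ET, XK, QY, VD]
Visit FA; enqueue LE → queue [RC, WF, PV, BY, ET, XK, QY, VD, LE]
Visit RC → queue [WF, PV, BY, ET, XK, QY, VD, LE]
Visit WF → queue [PV, BY, ET, XK, QY, VD, LE]
Visit PV → queue [BY, ET, XK, QY, VD, LE]
Visit BY → queue [ET, XK, QY, VD, LE]
Visit ET → queue [XK, QY, VD, LE]
Visit XK → queue [QY, VD, LE]
Visit QY → queue [VD, LE]
Visit VD; enqueue GF → queue [LE, GF]
Visit LE → queue [GF]
Visit GF → queue []

SP, MX, ZA, RX, KP, KI, XH, MC, FA, RC, WF, PV, BY, ET, XK, QY, VD, LE, GF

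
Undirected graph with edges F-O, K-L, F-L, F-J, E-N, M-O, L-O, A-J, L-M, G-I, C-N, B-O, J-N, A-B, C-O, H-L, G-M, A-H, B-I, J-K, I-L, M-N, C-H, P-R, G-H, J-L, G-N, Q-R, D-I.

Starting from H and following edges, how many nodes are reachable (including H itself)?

BFS from H visits: H, L, G, C, A, O, M, K, J, I, F, N, B, D, E
Reachable nodes: 15 of 18 total.

15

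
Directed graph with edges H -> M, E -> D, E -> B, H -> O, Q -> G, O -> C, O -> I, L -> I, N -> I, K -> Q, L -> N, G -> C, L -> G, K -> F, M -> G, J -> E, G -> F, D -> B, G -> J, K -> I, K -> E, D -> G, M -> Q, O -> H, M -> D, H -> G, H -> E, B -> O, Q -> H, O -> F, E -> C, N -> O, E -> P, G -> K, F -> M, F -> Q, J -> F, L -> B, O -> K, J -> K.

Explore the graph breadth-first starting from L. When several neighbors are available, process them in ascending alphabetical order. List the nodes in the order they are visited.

L, B, G, I, N, O, C, F, J, K, H, M, Q, E, D, P

Visit L; enqueue B, G, I, N → queue [B, G, I, N]
Visit B; enqueue O → queue [G, I, N, O]
Visit G; enqueue C, F, J, K → queue [I, N, O, C, F, J, K]
Visit I → queue [N, O, C, F, J, K]
Visit N → queue [O, C, F, J, K]
Visit O; enqueue H → queue [C, F, J, K, H]
Visit C → queue [F, J, K, H]
Visit F; enqueue M, Q → queue [J, K, H, M, Q]
Visit J; enqueue E → queue [K, H, M, Q, E]
Visit K → queue [H, M, Q, E]
Visit H → queue [M, Q, E]
Visit M; enqueue D → queue [Q, E, D]
Visit Q → queue [E, D]
Visit E; enqueue P → queue [D, P]
Visit D → queue [P]
Visit P → queue []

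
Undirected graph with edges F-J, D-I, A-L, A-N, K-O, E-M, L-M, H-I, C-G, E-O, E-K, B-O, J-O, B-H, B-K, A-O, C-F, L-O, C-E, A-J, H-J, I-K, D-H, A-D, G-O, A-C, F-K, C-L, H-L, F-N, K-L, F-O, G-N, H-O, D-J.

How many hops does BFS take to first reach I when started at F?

Level 0: F
Level 1: C, J, K, N, O
Level 2: A, B, D, E, G, H, I, L
Level 3: M
I first appears at level 2.

2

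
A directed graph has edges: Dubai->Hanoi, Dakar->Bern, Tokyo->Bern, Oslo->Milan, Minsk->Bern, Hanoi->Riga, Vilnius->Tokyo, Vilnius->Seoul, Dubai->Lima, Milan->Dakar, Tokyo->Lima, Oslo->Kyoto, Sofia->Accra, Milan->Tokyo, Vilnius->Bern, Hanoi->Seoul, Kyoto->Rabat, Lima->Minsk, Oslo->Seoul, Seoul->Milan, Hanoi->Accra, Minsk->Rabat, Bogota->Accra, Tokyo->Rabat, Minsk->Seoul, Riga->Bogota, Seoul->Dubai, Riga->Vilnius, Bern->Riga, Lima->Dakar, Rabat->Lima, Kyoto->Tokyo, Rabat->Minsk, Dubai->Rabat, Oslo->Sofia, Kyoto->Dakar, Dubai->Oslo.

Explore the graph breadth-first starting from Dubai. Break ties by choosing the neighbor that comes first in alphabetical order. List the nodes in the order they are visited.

Dubai, Hanoi, Lima, Oslo, Rabat, Accra, Riga, Seoul, Dakar, Minsk, Kyoto, Milan, Sofia, Bogota, Vilnius, Bern, Tokyo

Visit Dubai; enqueue Hanoi, Lima, Oslo, Rabat → queue [Hanoi, Lima, Oslo, Rabat]
Visit Hanoi; enqueue Accra, Riga, Seoul → queue [Lima, Oslo, Rabat, Accra, Riga, Seoul]
Visit Lima; enqueue Dakar, Minsk → queue [Oslo, Rabat, Accra, Riga, Seoul, Dakar, Minsk]
Visit Oslo; enqueue Kyoto, Milan, Sofia → queue [Rabat, Accra, Riga, Seoul, Dakar, Minsk, Kyoto, Milan, Sofia]
Visit Rabat → queue [Accra, Riga, Seoul, Dakar, Minsk, Kyoto, Milan, Sofia]
Visit Accra → queue [Riga, Seoul, Dakar, Minsk, Kyoto, Milan, Sofia]
Visit Riga; enqueue Bogota, Vilnius → queue [Seoul, Dakar, Minsk, Kyoto, Milan, Sofia, Bogota, Vilnius]
Visit Seoul → queue [Dakar, Minsk, Kyoto, Milan, Sofia, Bogota, Vilnius]
Visit Dakar; enqueue Bern → queue [Minsk, Kyoto, Milan, Sofia, Bogota, Vilnius, Bern]
Visit Minsk → queue [Kyoto, Milan, Sofia, Bogota, Vilnius, Bern]
Visit Kyoto; enqueue Tokyo → queue [Milan, Sofia, Bogota, Vilnius, Bern, Tokyo]
Visit Milan → queue [Sofia, Bogota, Vilnius, Bern, Tokyo]
Visit Sofia → queue [Bogota, Vilnius, Bern, Tokyo]
Visit Bogota → queue [Vilnius, Bern, Tokyo]
Visit Vilnius → queue [Bern, Tokyo]
Visit Bern → queue [Tokyo]
Visit Tokyo → queue []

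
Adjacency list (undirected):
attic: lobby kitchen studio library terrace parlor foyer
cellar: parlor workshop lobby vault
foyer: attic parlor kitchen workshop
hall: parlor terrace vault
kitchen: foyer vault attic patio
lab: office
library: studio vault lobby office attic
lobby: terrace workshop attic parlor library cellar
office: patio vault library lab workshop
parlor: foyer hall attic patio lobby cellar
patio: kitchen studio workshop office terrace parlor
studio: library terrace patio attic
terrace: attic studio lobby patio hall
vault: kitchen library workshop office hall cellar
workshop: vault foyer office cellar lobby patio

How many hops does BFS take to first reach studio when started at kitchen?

2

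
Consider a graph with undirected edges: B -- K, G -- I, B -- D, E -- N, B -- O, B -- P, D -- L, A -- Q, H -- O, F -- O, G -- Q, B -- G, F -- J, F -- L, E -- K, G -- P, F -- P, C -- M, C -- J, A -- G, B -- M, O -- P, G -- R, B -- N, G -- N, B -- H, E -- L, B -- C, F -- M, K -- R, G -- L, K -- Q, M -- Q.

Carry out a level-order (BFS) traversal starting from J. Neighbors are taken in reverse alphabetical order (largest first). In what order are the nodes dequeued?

J F C P O M L B G H Q E D N K R I A

Visit J; enqueue F, C → queue [F, C]
Visit F; enqueue P, O, M, L → queue [C, P, O, M, L]
Visit C; enqueue B → queue [P, O, M, L, B]
Visit P; enqueue G → queue [O, M, L, B, G]
Visit O; enqueue H → queue [M, L, B, G, H]
Visit M; enqueue Q → queue [L, B, G, H, Q]
Visit L; enqueue E, D → queue [B, G, H, Q, E, D]
Visit B; enqueue N, K → queue [G, H, Q, E, D, N, K]
Visit G; enqueue R, I, A → queue [H, Q, E, D, N, K, R, I, A]
Visit H → queue [Q, E, D, N, K, R, I, A]
Visit Q → queue [E, D, N, K, R, I, A]
Visit E → queue [D, N, K, R, I, A]
Visit D → queue [N, K, R, I, A]
Visit N → queue [K, R, I, A]
Visit K → queue [R, I, A]
Visit R → queue [I, A]
Visit I → queue [A]
Visit A → queue []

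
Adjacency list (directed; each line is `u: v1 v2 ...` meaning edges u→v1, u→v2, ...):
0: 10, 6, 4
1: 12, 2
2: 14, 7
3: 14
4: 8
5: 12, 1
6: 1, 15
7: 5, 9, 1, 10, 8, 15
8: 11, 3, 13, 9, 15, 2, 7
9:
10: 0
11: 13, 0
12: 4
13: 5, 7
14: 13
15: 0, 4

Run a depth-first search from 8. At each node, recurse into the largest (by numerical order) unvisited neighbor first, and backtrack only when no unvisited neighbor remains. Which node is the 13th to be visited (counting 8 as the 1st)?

9

Visit 8
8 → 15
15 → 4
15 → 0
0 → 10
0 → 6
6 → 1
1 → 12
1 → 2
2 → 14
14 → 13
13 → 7
7 → 9
7 → 5
8 → 11
8 → 3

Visit order: 8, 15, 4, 0, 10, 6, 1, 12, 2, 14, 13, 7, 9, 5, 11, 3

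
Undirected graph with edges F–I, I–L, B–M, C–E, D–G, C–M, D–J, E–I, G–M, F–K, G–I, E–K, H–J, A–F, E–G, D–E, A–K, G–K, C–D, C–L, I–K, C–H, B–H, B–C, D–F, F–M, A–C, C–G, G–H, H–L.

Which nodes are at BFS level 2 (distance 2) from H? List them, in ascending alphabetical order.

A, D, E, I, K, M

Level 0: H
Level 1: B, C, G, J, L
Level 2: A, D, E, I, K, M
Level 3: F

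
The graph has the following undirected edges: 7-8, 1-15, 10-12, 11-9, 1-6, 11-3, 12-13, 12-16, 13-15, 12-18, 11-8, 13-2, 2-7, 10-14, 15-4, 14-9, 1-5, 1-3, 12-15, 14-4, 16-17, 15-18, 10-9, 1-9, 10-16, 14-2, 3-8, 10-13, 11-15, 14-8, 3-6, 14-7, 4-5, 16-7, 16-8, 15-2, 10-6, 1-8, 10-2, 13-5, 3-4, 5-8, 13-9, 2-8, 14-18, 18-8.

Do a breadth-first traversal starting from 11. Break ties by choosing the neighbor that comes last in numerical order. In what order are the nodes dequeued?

Visit 11; enqueue 15, 9, 8, 3 → queue [15, 9, 8, 3]
Visit 15; enqueue 18, 13, 12, 4, 2, 1 → queue [9, 8, 3, 18, 13, 12, 4, 2, 1]
Visit 9; enqueue 14, 10 → queue [8, 3, 18, 13, 12, 4, 2, 1, 14, 10]
Visit 8; enqueue 16, 7, 5 → queue [3, 18, 13, 12, 4, 2, 1, 14, 10, 16, 7, 5]
Visit 3; enqueue 6 → queue [18, 13, 12, 4, 2, 1, 14, 10, 16, 7, 5, 6]
Visit 18 → queue [13, 12, 4, 2, 1, 14, 10, 16, 7, 5, 6]
Visit 13 → queue [12, 4, 2, 1, 14, 10, 16, 7, 5, 6]
Visit 12 → queue [4, 2, 1, 14, 10, 16, 7, 5, 6]
Visit 4 → queue [2, 1, 14, 10, 16, 7, 5, 6]
Visit 2 → queue [1, 14, 10, 16, 7, 5, 6]
Visit 1 → queue [14, 10, 16, 7, 5, 6]
Visit 14 → queue [10, 16, 7, 5, 6]
Visit 10 → queue [16, 7, 5, 6]
Visit 16; enqueue 17 → queue [7, 5, 6, 17]
Visit 7 → queue [5, 6, 17]
Visit 5 → queue [6, 17]
Visit 6 → queue [17]
Visit 17 → queue []

11, 15, 9, 8, 3, 18, 13, 12, 4, 2, 1, 14, 10, 16, 7, 5, 6, 17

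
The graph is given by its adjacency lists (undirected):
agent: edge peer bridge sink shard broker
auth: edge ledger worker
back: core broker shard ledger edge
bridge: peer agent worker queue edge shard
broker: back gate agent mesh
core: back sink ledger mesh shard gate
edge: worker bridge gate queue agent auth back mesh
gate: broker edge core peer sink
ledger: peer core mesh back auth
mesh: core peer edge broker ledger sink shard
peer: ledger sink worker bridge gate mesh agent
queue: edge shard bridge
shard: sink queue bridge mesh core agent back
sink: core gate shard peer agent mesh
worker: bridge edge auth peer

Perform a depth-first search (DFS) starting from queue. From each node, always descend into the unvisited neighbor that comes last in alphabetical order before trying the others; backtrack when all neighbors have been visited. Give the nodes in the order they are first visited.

queue, shard, sink, peer, worker, edge, mesh, ledger, core, gate, broker, back, agent, bridge, auth

Visit queue
queue → shard
shard → sink
sink → peer
peer → worker
worker → edge
edge → mesh
mesh → ledger
ledger → core
core → gate
gate → broker
broker → back
broker → agent
agent → bridge
ledger → auth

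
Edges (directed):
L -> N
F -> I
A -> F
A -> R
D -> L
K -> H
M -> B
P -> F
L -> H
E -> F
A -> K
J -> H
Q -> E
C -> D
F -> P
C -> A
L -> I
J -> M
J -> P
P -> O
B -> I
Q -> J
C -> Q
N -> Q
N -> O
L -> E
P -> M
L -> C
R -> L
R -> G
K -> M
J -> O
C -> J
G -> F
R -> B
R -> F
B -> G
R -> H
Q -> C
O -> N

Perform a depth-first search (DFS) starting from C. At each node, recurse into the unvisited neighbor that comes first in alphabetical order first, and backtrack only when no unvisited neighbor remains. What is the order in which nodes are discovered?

C A F I P M B G O N Q E J H K R L D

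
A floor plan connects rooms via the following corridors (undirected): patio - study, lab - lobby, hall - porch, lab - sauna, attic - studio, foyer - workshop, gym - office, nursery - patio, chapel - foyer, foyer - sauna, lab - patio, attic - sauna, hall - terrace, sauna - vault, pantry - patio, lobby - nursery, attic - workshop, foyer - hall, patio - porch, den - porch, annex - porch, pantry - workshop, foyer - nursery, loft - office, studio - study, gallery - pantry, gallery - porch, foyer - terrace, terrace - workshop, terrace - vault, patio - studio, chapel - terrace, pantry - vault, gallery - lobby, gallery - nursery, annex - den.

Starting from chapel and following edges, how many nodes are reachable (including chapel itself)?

19

BFS from chapel visits: chapel, foyer, terrace, hall, nursery, sauna, workshop, vault, porch, gallery, lobby, patio, attic, lab, pantry, annex, den, studio, study
Reachable nodes: 19 of 22 total.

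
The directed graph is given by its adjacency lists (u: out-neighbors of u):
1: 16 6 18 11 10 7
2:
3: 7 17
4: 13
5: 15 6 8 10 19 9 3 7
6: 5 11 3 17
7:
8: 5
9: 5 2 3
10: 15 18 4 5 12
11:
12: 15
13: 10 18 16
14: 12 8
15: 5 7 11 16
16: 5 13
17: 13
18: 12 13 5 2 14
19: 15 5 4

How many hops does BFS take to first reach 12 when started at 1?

2

Level 0: 1
Level 1: 6, 7, 10, 11, 16, 18
Level 2: 2, 3, 4, 5, 12, 13, 14, 15, 17
Level 3: 8, 9, 19
12 first appears at level 2.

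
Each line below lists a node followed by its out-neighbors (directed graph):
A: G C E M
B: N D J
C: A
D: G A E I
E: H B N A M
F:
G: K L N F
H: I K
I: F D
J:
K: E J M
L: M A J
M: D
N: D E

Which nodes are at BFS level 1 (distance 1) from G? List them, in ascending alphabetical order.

Level 0: G
Level 1: F, K, L, N
Level 2: A, D, E, J, M
Level 3: B, C, H, I

F, K, L, N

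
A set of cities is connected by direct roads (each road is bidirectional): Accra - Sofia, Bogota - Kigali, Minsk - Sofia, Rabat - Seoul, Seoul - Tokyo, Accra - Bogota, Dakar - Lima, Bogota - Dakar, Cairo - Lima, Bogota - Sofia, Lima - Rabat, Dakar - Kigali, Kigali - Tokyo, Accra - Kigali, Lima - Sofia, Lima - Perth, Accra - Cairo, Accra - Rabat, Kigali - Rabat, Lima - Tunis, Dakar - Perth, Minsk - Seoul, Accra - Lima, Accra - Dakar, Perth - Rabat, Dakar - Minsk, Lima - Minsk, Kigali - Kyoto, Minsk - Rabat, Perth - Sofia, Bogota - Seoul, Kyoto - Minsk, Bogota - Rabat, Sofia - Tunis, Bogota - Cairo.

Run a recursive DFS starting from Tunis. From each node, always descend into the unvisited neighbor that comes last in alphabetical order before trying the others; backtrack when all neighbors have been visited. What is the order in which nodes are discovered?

Visit Tunis
Tunis → Sofia
Sofia → Perth
Perth → Rabat
Rabat → Seoul
Seoul → Tokyo
Tokyo → Kigali
Kigali → Kyoto
Kyoto → Minsk
Minsk → Lima
Lima → Dakar
Dakar → Bogota
Bogota → Cairo
Cairo → Accra

Tunis Sofia Perth Rabat Seoul Tokyo Kigali Kyoto Minsk Lima Dakar Bogota Cairo Accra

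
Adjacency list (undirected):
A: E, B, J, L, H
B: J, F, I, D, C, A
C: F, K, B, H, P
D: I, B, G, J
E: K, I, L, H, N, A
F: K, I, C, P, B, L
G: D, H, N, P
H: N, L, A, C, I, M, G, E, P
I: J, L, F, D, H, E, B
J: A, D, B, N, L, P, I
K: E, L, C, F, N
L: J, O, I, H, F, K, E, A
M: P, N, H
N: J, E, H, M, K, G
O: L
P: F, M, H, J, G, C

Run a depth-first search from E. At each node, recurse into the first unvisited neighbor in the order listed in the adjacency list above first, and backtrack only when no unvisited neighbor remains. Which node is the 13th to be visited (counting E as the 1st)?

Visit E
E → K
K → L
L → J
J → A
A → B
B → F
F → I
I → D
D → G
G → H
H → N
N → M
M → P
P → C
L → O

Visit order: E, K, L, J, A, B, F, I, D, G, H, N, M, P, C, O

M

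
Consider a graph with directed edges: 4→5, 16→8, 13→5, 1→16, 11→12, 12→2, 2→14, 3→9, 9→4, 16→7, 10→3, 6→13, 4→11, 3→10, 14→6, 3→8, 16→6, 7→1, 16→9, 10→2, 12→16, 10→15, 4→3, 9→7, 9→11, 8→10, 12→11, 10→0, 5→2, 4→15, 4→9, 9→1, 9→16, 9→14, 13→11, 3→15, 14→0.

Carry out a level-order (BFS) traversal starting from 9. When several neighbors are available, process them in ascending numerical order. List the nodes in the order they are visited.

Visit 9; enqueue 1, 4, 7, 11, 14, 16 → queue [1, 4, 7, 11, 14, 16]
Visit 1 → queue [4, 7, 11, 14, 16]
Visit 4; enqueue 3, 5, 15 → queue [7, 11, 14, 16, 3, 5, 15]
Visit 7 → queue [11, 14, 16, 3, 5, 15]
Visit 11; enqueue 12 → queue [14, 16, 3, 5, 15, 12]
Visit 14; enqueue 0, 6 → queue [16, 3, 5, 15, 12, 0, 6]
Visit 16; enqueue 8 → queue [3, 5, 15, 12, 0, 6, 8]
Visit 3; enqueue 10 → queue [5, 15, 12, 0, 6, 8, 10]
Visit 5; enqueue 2 → queue [15, 12, 0, 6, 8, 10, 2]
Visit 15 → queue [12, 0, 6, 8, 10, 2]
Visit 12 → queue [0, 6, 8, 10, 2]
Visit 0 → queue [6, 8, 10, 2]
Visit 6; enqueue 13 → queue [8, 10, 2, 13]
Visit 8 → queue [10, 2, 13]
Visit 10 → queue [2, 13]
Visit 2 → queue [13]
Visit 13 → queue []

9 1 4 7 11 14 16 3 5 15 12 0 6 8 10 2 13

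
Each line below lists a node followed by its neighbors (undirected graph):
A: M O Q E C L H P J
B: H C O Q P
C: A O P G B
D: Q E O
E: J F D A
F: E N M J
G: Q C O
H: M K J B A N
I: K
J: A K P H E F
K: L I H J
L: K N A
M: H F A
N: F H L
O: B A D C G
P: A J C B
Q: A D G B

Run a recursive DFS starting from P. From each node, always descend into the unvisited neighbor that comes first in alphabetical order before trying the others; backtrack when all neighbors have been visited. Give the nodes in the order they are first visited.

P, A, C, B, H, J, E, D, O, G, Q, F, M, N, L, K, I

Visit P
P → A
A → C
C → B
B → H
H → J
J → E
E → D
D → O
O → G
G → Q
E → F
F → M
F → N
N → L
L → K
K → I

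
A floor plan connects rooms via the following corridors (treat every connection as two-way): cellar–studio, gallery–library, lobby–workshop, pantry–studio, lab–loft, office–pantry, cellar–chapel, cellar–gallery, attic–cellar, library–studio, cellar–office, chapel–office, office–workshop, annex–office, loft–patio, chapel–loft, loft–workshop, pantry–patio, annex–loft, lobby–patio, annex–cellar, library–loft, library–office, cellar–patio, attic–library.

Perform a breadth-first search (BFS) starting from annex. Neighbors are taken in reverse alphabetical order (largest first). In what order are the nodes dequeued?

annex office loft cellar workshop pantry library chapel patio lab studio gallery attic lobby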